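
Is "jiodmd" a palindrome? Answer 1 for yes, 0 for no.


Input: jiodmd
Reversed: dmdoij
  Compare pos 0 ('j') with pos 5 ('d'): MISMATCH
  Compare pos 1 ('i') with pos 4 ('m'): MISMATCH
  Compare pos 2 ('o') with pos 3 ('d'): MISMATCH
Result: not a palindrome

0


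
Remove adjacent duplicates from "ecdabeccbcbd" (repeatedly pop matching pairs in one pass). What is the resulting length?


Input: ecdabeccbcbd
Stack-based adjacent duplicate removal:
  Read 'e': push. Stack: e
  Read 'c': push. Stack: ec
  Read 'd': push. Stack: ecd
  Read 'a': push. Stack: ecda
  Read 'b': push. Stack: ecdab
  Read 'e': push. Stack: ecdabe
  Read 'c': push. Stack: ecdabec
  Read 'c': matches stack top 'c' => pop. Stack: ecdabe
  Read 'b': push. Stack: ecdabeb
  Read 'c': push. Stack: ecdabebc
  Read 'b': push. Stack: ecdabebcb
  Read 'd': push. Stack: ecdabebcbd
Final stack: "ecdabebcbd" (length 10)

10


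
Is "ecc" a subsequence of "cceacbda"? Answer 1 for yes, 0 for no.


Check if "ecc" is a subsequence of "cceacbda"
Greedy scan:
  Position 0 ('c'): no match needed
  Position 1 ('c'): no match needed
  Position 2 ('e'): matches sub[0] = 'e'
  Position 3 ('a'): no match needed
  Position 4 ('c'): matches sub[1] = 'c'
  Position 5 ('b'): no match needed
  Position 6 ('d'): no match needed
  Position 7 ('a'): no match needed
Only matched 2/3 characters => not a subsequence

0


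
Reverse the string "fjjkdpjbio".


Input: fjjkdpjbio
Reading characters right to left:
  Position 9: 'o'
  Position 8: 'i'
  Position 7: 'b'
  Position 6: 'j'
  Position 5: 'p'
  Position 4: 'd'
  Position 3: 'k'
  Position 2: 'j'
  Position 1: 'j'
  Position 0: 'f'
Reversed: oibjpdkjjf

oibjpdkjjf


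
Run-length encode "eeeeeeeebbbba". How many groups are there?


Input: eeeeeeeebbbba
Scanning for consecutive runs:
  Group 1: 'e' x 8 (positions 0-7)
  Group 2: 'b' x 4 (positions 8-11)
  Group 3: 'a' x 1 (positions 12-12)
Total groups: 3

3


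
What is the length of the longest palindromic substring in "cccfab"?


Input: "cccfab"
Checking substrings for palindromes:
  [0:3] "ccc" (len 3) => palindrome
  [0:2] "cc" (len 2) => palindrome
  [1:3] "cc" (len 2) => palindrome
Longest palindromic substring: "ccc" with length 3

3


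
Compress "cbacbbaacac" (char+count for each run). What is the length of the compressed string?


Input: cbacbbaacac
Runs:
  'c' x 1 => "c1"
  'b' x 1 => "b1"
  'a' x 1 => "a1"
  'c' x 1 => "c1"
  'b' x 2 => "b2"
  'a' x 2 => "a2"
  'c' x 1 => "c1"
  'a' x 1 => "a1"
  'c' x 1 => "c1"
Compressed: "c1b1a1c1b2a2c1a1c1"
Compressed length: 18

18


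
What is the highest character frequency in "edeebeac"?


Input: edeebeac
Character counts:
  'a': 1
  'b': 1
  'c': 1
  'd': 1
  'e': 4
Maximum frequency: 4

4


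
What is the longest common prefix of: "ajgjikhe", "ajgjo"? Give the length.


Words: ajgjikhe, ajgjo
  Position 0: all 'a' => match
  Position 1: all 'j' => match
  Position 2: all 'g' => match
  Position 3: all 'j' => match
  Position 4: ('i', 'o') => mismatch, stop
LCP = "ajgj" (length 4)

4


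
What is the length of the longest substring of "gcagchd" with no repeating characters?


Input: "gcagchd"
Sliding window (track last position of each char):
  Position 0 ('g'): window [0,0] length 1 -- new best
  Position 1 ('c'): window [0,1] length 2 -- new best
  Position 2 ('a'): window [0,2] length 3 -- new best
  Position 3 ('g'): repeat (last at 0), move window start to 1
  Position 3 ('g'): window [1,3] length 3
  Position 4 ('c'): repeat (last at 1), move window start to 2
  Position 4 ('c'): window [2,4] length 3
  Position 5 ('h'): window [2,5] length 4 -- new best
  Position 6 ('d'): window [2,6] length 5 -- new best
Longest substring with no repeats: "agchd" with length 5

5


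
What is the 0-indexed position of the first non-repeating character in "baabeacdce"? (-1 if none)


Input: baabeacdce
Character frequencies:
  'a': 3
  'b': 2
  'c': 2
  'd': 1
  'e': 2
Scanning left to right for freq == 1:
  Position 0 ('b'): freq=2, skip
  Position 1 ('a'): freq=3, skip
  Position 2 ('a'): freq=3, skip
  Position 3 ('b'): freq=2, skip
  Position 4 ('e'): freq=2, skip
  Position 5 ('a'): freq=3, skip
  Position 6 ('c'): freq=2, skip
  Position 7 ('d'): unique! => answer = 7

7


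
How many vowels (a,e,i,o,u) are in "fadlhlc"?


Input: fadlhlc
Checking each character:
  'f' at position 0: consonant
  'a' at position 1: vowel (running total: 1)
  'd' at position 2: consonant
  'l' at position 3: consonant
  'h' at position 4: consonant
  'l' at position 5: consonant
  'c' at position 6: consonant
Total vowels: 1

1


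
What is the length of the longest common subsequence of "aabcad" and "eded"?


LCS of "aabcad" and "eded"
DP table:
           e    d    e    d
      0    0    0    0    0
  a   0    0    0    0    0
  a   0    0    0    0    0
  b   0    0    0    0    0
  c   0    0    0    0    0
  a   0    0    0    0    0
  d   0    0    1    1    1
LCS length = dp[6][4] = 1

1


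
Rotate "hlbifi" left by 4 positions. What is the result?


Input: "hlbifi", rotate left by 4
First 4 characters: "hlbi"
Remaining characters: "fi"
Concatenate remaining + first: "fi" + "hlbi" = "fihlbi"

fihlbi


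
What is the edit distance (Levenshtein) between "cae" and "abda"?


Computing edit distance: "cae" -> "abda"
DP table:
           a    b    d    a
      0    1    2    3    4
  c   1    1    2    3    4
  a   2    1    2    3    3
  e   3    2    2    3    4
Edit distance = dp[3][4] = 4

4


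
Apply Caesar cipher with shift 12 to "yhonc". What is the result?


Caesar cipher: shift "yhonc" by 12
  'y' (pos 24) + 12 = pos 10 = 'k'
  'h' (pos 7) + 12 = pos 19 = 't'
  'o' (pos 14) + 12 = pos 0 = 'a'
  'n' (pos 13) + 12 = pos 25 = 'z'
  'c' (pos 2) + 12 = pos 14 = 'o'
Result: ktazo

ktazo


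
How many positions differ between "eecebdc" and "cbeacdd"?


Comparing "eecebdc" and "cbeacdd" position by position:
  Position 0: 'e' vs 'c' => DIFFER
  Position 1: 'e' vs 'b' => DIFFER
  Position 2: 'c' vs 'e' => DIFFER
  Position 3: 'e' vs 'a' => DIFFER
  Position 4: 'b' vs 'c' => DIFFER
  Position 5: 'd' vs 'd' => same
  Position 6: 'c' vs 'd' => DIFFER
Positions that differ: 6

6


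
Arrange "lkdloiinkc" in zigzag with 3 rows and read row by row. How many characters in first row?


Zigzag "lkdloiinkc" into 3 rows:
Placing characters:
  'l' => row 0
  'k' => row 1
  'd' => row 2
  'l' => row 1
  'o' => row 0
  'i' => row 1
  'i' => row 2
  'n' => row 1
  'k' => row 0
  'c' => row 1
Rows:
  Row 0: "lok"
  Row 1: "klinc"
  Row 2: "di"
First row length: 3

3


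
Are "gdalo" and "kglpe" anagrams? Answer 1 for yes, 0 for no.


Strings: "gdalo", "kglpe"
Sorted first:  adglo
Sorted second: egklp
Differ at position 0: 'a' vs 'e' => not anagrams

0


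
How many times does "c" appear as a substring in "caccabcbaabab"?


Searching for "c" in "caccabcbaabab"
Scanning each position:
  Position 0: "c" => MATCH
  Position 1: "a" => no
  Position 2: "c" => MATCH
  Position 3: "c" => MATCH
  Position 4: "a" => no
  Position 5: "b" => no
  Position 6: "c" => MATCH
  Position 7: "b" => no
  Position 8: "a" => no
  Position 9: "a" => no
  Position 10: "b" => no
  Position 11: "a" => no
  Position 12: "b" => no
Total occurrences: 4

4


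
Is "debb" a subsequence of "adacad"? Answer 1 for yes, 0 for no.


Check if "debb" is a subsequence of "adacad"
Greedy scan:
  Position 0 ('a'): no match needed
  Position 1 ('d'): matches sub[0] = 'd'
  Position 2 ('a'): no match needed
  Position 3 ('c'): no match needed
  Position 4 ('a'): no match needed
  Position 5 ('d'): no match needed
Only matched 1/4 characters => not a subsequence

0


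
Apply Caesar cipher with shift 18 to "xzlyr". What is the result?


Caesar cipher: shift "xzlyr" by 18
  'x' (pos 23) + 18 = pos 15 = 'p'
  'z' (pos 25) + 18 = pos 17 = 'r'
  'l' (pos 11) + 18 = pos 3 = 'd'
  'y' (pos 24) + 18 = pos 16 = 'q'
  'r' (pos 17) + 18 = pos 9 = 'j'
Result: prdqj

prdqj


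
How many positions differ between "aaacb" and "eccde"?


Comparing "aaacb" and "eccde" position by position:
  Position 0: 'a' vs 'e' => DIFFER
  Position 1: 'a' vs 'c' => DIFFER
  Position 2: 'a' vs 'c' => DIFFER
  Position 3: 'c' vs 'd' => DIFFER
  Position 4: 'b' vs 'e' => DIFFER
Positions that differ: 5

5


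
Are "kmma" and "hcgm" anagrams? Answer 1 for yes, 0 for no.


Strings: "kmma", "hcgm"
Sorted first:  akmm
Sorted second: cghm
Differ at position 0: 'a' vs 'c' => not anagrams

0


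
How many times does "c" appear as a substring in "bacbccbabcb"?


Searching for "c" in "bacbccbabcb"
Scanning each position:
  Position 0: "b" => no
  Position 1: "a" => no
  Position 2: "c" => MATCH
  Position 3: "b" => no
  Position 4: "c" => MATCH
  Position 5: "c" => MATCH
  Position 6: "b" => no
  Position 7: "a" => no
  Position 8: "b" => no
  Position 9: "c" => MATCH
  Position 10: "b" => no
Total occurrences: 4

4


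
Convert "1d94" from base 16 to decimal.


Input: "1d94" in base 16
Positional expansion:
  Digit '1' (value 1) x 16^3 = 4096
  Digit 'd' (value 13) x 16^2 = 3328
  Digit '9' (value 9) x 16^1 = 144
  Digit '4' (value 4) x 16^0 = 4
Sum = 7572

7572


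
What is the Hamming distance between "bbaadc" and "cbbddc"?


Comparing "bbaadc" and "cbbddc" position by position:
  Position 0: 'b' vs 'c' => differ
  Position 1: 'b' vs 'b' => same
  Position 2: 'a' vs 'b' => differ
  Position 3: 'a' vs 'd' => differ
  Position 4: 'd' vs 'd' => same
  Position 5: 'c' vs 'c' => same
Total differences (Hamming distance): 3

3


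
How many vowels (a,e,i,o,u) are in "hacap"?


Input: hacap
Checking each character:
  'h' at position 0: consonant
  'a' at position 1: vowel (running total: 1)
  'c' at position 2: consonant
  'a' at position 3: vowel (running total: 2)
  'p' at position 4: consonant
Total vowels: 2

2


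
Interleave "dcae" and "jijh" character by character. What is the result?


Interleaving "dcae" and "jijh":
  Position 0: 'd' from first, 'j' from second => "dj"
  Position 1: 'c' from first, 'i' from second => "ci"
  Position 2: 'a' from first, 'j' from second => "aj"
  Position 3: 'e' from first, 'h' from second => "eh"
Result: djciajeh

djciajeh


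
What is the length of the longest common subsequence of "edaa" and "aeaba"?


LCS of "edaa" and "aeaba"
DP table:
           a    e    a    b    a
      0    0    0    0    0    0
  e   0    0    1    1    1    1
  d   0    0    1    1    1    1
  a   0    1    1    2    2    2
  a   0    1    1    2    2    3
LCS length = dp[4][5] = 3

3


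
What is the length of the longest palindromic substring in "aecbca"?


Input: "aecbca"
Checking substrings for palindromes:
  [2:5] "cbc" (len 3) => palindrome
Longest palindromic substring: "cbc" with length 3

3


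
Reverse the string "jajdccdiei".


Input: jajdccdiei
Reading characters right to left:
  Position 9: 'i'
  Position 8: 'e'
  Position 7: 'i'
  Position 6: 'd'
  Position 5: 'c'
  Position 4: 'c'
  Position 3: 'd'
  Position 2: 'j'
  Position 1: 'a'
  Position 0: 'j'
Reversed: ieidccdjaj

ieidccdjaj


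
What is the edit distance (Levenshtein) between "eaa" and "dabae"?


Computing edit distance: "eaa" -> "dabae"
DP table:
           d    a    b    a    e
      0    1    2    3    4    5
  e   1    1    2    3    4    4
  a   2    2    1    2    3    4
  a   3    3    2    2    2    3
Edit distance = dp[3][5] = 3

3


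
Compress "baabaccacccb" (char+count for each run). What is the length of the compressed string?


Input: baabaccacccb
Runs:
  'b' x 1 => "b1"
  'a' x 2 => "a2"
  'b' x 1 => "b1"
  'a' x 1 => "a1"
  'c' x 2 => "c2"
  'a' x 1 => "a1"
  'c' x 3 => "c3"
  'b' x 1 => "b1"
Compressed: "b1a2b1a1c2a1c3b1"
Compressed length: 16

16


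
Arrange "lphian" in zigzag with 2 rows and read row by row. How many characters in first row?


Zigzag "lphian" into 2 rows:
Placing characters:
  'l' => row 0
  'p' => row 1
  'h' => row 0
  'i' => row 1
  'a' => row 0
  'n' => row 1
Rows:
  Row 0: "lha"
  Row 1: "pin"
First row length: 3

3


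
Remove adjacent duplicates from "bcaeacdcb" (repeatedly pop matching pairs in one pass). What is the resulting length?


Input: bcaeacdcb
Stack-based adjacent duplicate removal:
  Read 'b': push. Stack: b
  Read 'c': push. Stack: bc
  Read 'a': push. Stack: bca
  Read 'e': push. Stack: bcae
  Read 'a': push. Stack: bcaea
  Read 'c': push. Stack: bcaeac
  Read 'd': push. Stack: bcaeacd
  Read 'c': push. Stack: bcaeacdc
  Read 'b': push. Stack: bcaeacdcb
Final stack: "bcaeacdcb" (length 9)

9


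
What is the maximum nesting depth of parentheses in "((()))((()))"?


Input: "((()))((()))"
Tracking depth:
  Position 0 '(': depth becomes 1
  Position 1 '(': depth becomes 2
  Position 2 '(': depth becomes 3
  Position 3 ')': depth becomes 2
  Position 4 ')': depth becomes 1
  Position 5 ')': depth becomes 0
  Position 6 '(': depth becomes 1
  Position 7 '(': depth becomes 2
  Position 8 '(': depth becomes 3
  Position 9 ')': depth becomes 2
  Position 10 ')': depth becomes 1
  Position 11 ')': depth becomes 0
Maximum depth reached: 3

3


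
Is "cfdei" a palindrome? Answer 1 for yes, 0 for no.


Input: cfdei
Reversed: iedfc
  Compare pos 0 ('c') with pos 4 ('i'): MISMATCH
  Compare pos 1 ('f') with pos 3 ('e'): MISMATCH
Result: not a palindrome

0


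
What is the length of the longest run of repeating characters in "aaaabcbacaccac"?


Input: "aaaabcbacaccac"
Scanning for longest run:
  Position 1 ('a'): continues run of 'a', length=2
  Position 2 ('a'): continues run of 'a', length=3
  Position 3 ('a'): continues run of 'a', length=4
  Position 4 ('b'): new char, reset run to 1
  Position 5 ('c'): new char, reset run to 1
  Position 6 ('b'): new char, reset run to 1
  Position 7 ('a'): new char, reset run to 1
  Position 8 ('c'): new char, reset run to 1
  Position 9 ('a'): new char, reset run to 1
  Position 10 ('c'): new char, reset run to 1
  Position 11 ('c'): continues run of 'c', length=2
  Position 12 ('a'): new char, reset run to 1
  Position 13 ('c'): new char, reset run to 1
Longest run: 'a' with length 4

4


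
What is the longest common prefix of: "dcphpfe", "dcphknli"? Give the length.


Words: dcphpfe, dcphknli
  Position 0: all 'd' => match
  Position 1: all 'c' => match
  Position 2: all 'p' => match
  Position 3: all 'h' => match
  Position 4: ('p', 'k') => mismatch, stop
LCP = "dcph" (length 4)

4


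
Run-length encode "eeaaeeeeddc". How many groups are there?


Input: eeaaeeeeddc
Scanning for consecutive runs:
  Group 1: 'e' x 2 (positions 0-1)
  Group 2: 'a' x 2 (positions 2-3)
  Group 3: 'e' x 4 (positions 4-7)
  Group 4: 'd' x 2 (positions 8-9)
  Group 5: 'c' x 1 (positions 10-10)
Total groups: 5

5


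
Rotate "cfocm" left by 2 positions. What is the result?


Input: "cfocm", rotate left by 2
First 2 characters: "cf"
Remaining characters: "ocm"
Concatenate remaining + first: "ocm" + "cf" = "ocmcf"

ocmcf


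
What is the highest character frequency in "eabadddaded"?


Input: eabadddaded
Character counts:
  'a': 3
  'b': 1
  'd': 5
  'e': 2
Maximum frequency: 5

5


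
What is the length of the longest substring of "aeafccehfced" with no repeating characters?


Input: "aeafccehfced"
Sliding window (track last position of each char):
  Position 0 ('a'): window [0,0] length 1 -- new best
  Position 1 ('e'): window [0,1] length 2 -- new best
  Position 2 ('a'): repeat (last at 0), move window start to 1
  Position 2 ('a'): window [1,2] length 2
  Position 3 ('f'): window [1,3] length 3 -- new best
  Position 4 ('c'): window [1,4] length 4 -- new best
  Position 5 ('c'): repeat (last at 4), move window start to 5
  Position 5 ('c'): window [5,5] length 1
  Position 6 ('e'): window [5,6] length 2
  Position 7 ('h'): window [5,7] length 3
  Position 8 ('f'): window [5,8] length 4
  Position 9 ('c'): repeat (last at 5), move window start to 6
  Position 9 ('c'): window [6,9] length 4
  Position 10 ('e'): repeat (last at 6), move window start to 7
  Position 10 ('e'): window [7,10] length 4
  Position 11 ('d'): window [7,11] length 5 -- new best
Longest substring with no repeats: "hfced" with length 5

5


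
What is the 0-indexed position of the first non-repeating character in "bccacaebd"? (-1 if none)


Input: bccacaebd
Character frequencies:
  'a': 2
  'b': 2
  'c': 3
  'd': 1
  'e': 1
Scanning left to right for freq == 1:
  Position 0 ('b'): freq=2, skip
  Position 1 ('c'): freq=3, skip
  Position 2 ('c'): freq=3, skip
  Position 3 ('a'): freq=2, skip
  Position 4 ('c'): freq=3, skip
  Position 5 ('a'): freq=2, skip
  Position 6 ('e'): unique! => answer = 6

6


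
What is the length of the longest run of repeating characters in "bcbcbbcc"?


Input: "bcbcbbcc"
Scanning for longest run:
  Position 1 ('c'): new char, reset run to 1
  Position 2 ('b'): new char, reset run to 1
  Position 3 ('c'): new char, reset run to 1
  Position 4 ('b'): new char, reset run to 1
  Position 5 ('b'): continues run of 'b', length=2
  Position 6 ('c'): new char, reset run to 1
  Position 7 ('c'): continues run of 'c', length=2
Longest run: 'b' with length 2

2


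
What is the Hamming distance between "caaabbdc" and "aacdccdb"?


Comparing "caaabbdc" and "aacdccdb" position by position:
  Position 0: 'c' vs 'a' => differ
  Position 1: 'a' vs 'a' => same
  Position 2: 'a' vs 'c' => differ
  Position 3: 'a' vs 'd' => differ
  Position 4: 'b' vs 'c' => differ
  Position 5: 'b' vs 'c' => differ
  Position 6: 'd' vs 'd' => same
  Position 7: 'c' vs 'b' => differ
Total differences (Hamming distance): 6

6


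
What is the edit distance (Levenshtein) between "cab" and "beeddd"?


Computing edit distance: "cab" -> "beeddd"
DP table:
           b    e    e    d    d    d
      0    1    2    3    4    5    6
  c   1    1    2    3    4    5    6
  a   2    2    2    3    4    5    6
  b   3    2    3    3    4    5    6
Edit distance = dp[3][6] = 6

6


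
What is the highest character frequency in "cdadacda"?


Input: cdadacda
Character counts:
  'a': 3
  'c': 2
  'd': 3
Maximum frequency: 3

3


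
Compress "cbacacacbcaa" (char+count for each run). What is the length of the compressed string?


Input: cbacacacbcaa
Runs:
  'c' x 1 => "c1"
  'b' x 1 => "b1"
  'a' x 1 => "a1"
  'c' x 1 => "c1"
  'a' x 1 => "a1"
  'c' x 1 => "c1"
  'a' x 1 => "a1"
  'c' x 1 => "c1"
  'b' x 1 => "b1"
  'c' x 1 => "c1"
  'a' x 2 => "a2"
Compressed: "c1b1a1c1a1c1a1c1b1c1a2"
Compressed length: 22

22


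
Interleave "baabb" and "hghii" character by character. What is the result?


Interleaving "baabb" and "hghii":
  Position 0: 'b' from first, 'h' from second => "bh"
  Position 1: 'a' from first, 'g' from second => "ag"
  Position 2: 'a' from first, 'h' from second => "ah"
  Position 3: 'b' from first, 'i' from second => "bi"
  Position 4: 'b' from first, 'i' from second => "bi"
Result: bhagahbibi

bhagahbibi


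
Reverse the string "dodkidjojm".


Input: dodkidjojm
Reading characters right to left:
  Position 9: 'm'
  Position 8: 'j'
  Position 7: 'o'
  Position 6: 'j'
  Position 5: 'd'
  Position 4: 'i'
  Position 3: 'k'
  Position 2: 'd'
  Position 1: 'o'
  Position 0: 'd'
Reversed: mjojdikdod

mjojdikdod


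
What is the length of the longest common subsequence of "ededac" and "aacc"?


LCS of "ededac" and "aacc"
DP table:
           a    a    c    c
      0    0    0    0    0
  e   0    0    0    0    0
  d   0    0    0    0    0
  e   0    0    0    0    0
  d   0    0    0    0    0
  a   0    1    1    1    1
  c   0    1    1    2    2
LCS length = dp[6][4] = 2

2


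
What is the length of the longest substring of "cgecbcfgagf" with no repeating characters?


Input: "cgecbcfgagf"
Sliding window (track last position of each char):
  Position 0 ('c'): window [0,0] length 1 -- new best
  Position 1 ('g'): window [0,1] length 2 -- new best
  Position 2 ('e'): window [0,2] length 3 -- new best
  Position 3 ('c'): repeat (last at 0), move window start to 1
  Position 3 ('c'): window [1,3] length 3
  Position 4 ('b'): window [1,4] length 4 -- new best
  Position 5 ('c'): repeat (last at 3), move window start to 4
  Position 5 ('c'): window [4,5] length 2
  Position 6 ('f'): window [4,6] length 3
  Position 7 ('g'): window [4,7] length 4
  Position 8 ('a'): window [4,8] length 5 -- new best
  Position 9 ('g'): repeat (last at 7), move window start to 8
  Position 9 ('g'): window [8,9] length 2
  Position 10 ('f'): window [8,10] length 3
Longest substring with no repeats: "bcfga" with length 5

5


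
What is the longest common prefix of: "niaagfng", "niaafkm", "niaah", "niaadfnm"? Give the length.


Words: niaagfng, niaafkm, niaah, niaadfnm
  Position 0: all 'n' => match
  Position 1: all 'i' => match
  Position 2: all 'a' => match
  Position 3: all 'a' => match
  Position 4: ('g', 'f', 'h', 'd') => mismatch, stop
LCP = "niaa" (length 4)

4


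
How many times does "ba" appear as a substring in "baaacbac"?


Searching for "ba" in "baaacbac"
Scanning each position:
  Position 0: "ba" => MATCH
  Position 1: "aa" => no
  Position 2: "aa" => no
  Position 3: "ac" => no
  Position 4: "cb" => no
  Position 5: "ba" => MATCH
  Position 6: "ac" => no
Total occurrences: 2

2


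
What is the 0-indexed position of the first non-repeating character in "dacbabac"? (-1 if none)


Input: dacbabac
Character frequencies:
  'a': 3
  'b': 2
  'c': 2
  'd': 1
Scanning left to right for freq == 1:
  Position 0 ('d'): unique! => answer = 0

0


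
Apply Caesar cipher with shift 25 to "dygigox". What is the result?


Caesar cipher: shift "dygigox" by 25
  'd' (pos 3) + 25 = pos 2 = 'c'
  'y' (pos 24) + 25 = pos 23 = 'x'
  'g' (pos 6) + 25 = pos 5 = 'f'
  'i' (pos 8) + 25 = pos 7 = 'h'
  'g' (pos 6) + 25 = pos 5 = 'f'
  'o' (pos 14) + 25 = pos 13 = 'n'
  'x' (pos 23) + 25 = pos 22 = 'w'
Result: cxfhfnw

cxfhfnw


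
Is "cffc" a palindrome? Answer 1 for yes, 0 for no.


Input: cffc
Reversed: cffc
  Compare pos 0 ('c') with pos 3 ('c'): match
  Compare pos 1 ('f') with pos 2 ('f'): match
Result: palindrome

1


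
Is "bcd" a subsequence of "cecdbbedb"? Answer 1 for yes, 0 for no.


Check if "bcd" is a subsequence of "cecdbbedb"
Greedy scan:
  Position 0 ('c'): no match needed
  Position 1 ('e'): no match needed
  Position 2 ('c'): no match needed
  Position 3 ('d'): no match needed
  Position 4 ('b'): matches sub[0] = 'b'
  Position 5 ('b'): no match needed
  Position 6 ('e'): no match needed
  Position 7 ('d'): no match needed
  Position 8 ('b'): no match needed
Only matched 1/3 characters => not a subsequence

0


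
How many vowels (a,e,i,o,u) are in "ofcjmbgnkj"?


Input: ofcjmbgnkj
Checking each character:
  'o' at position 0: vowel (running total: 1)
  'f' at position 1: consonant
  'c' at position 2: consonant
  'j' at position 3: consonant
  'm' at position 4: consonant
  'b' at position 5: consonant
  'g' at position 6: consonant
  'n' at position 7: consonant
  'k' at position 8: consonant
  'j' at position 9: consonant
Total vowels: 1

1


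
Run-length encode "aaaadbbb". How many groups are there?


Input: aaaadbbb
Scanning for consecutive runs:
  Group 1: 'a' x 4 (positions 0-3)
  Group 2: 'd' x 1 (positions 4-4)
  Group 3: 'b' x 3 (positions 5-7)
Total groups: 3

3


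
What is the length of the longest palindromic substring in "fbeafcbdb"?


Input: "fbeafcbdb"
Checking substrings for palindromes:
  [6:9] "bdb" (len 3) => palindrome
Longest palindromic substring: "bdb" with length 3

3


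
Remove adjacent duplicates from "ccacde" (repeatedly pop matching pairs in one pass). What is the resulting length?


Input: ccacde
Stack-based adjacent duplicate removal:
  Read 'c': push. Stack: c
  Read 'c': matches stack top 'c' => pop. Stack: (empty)
  Read 'a': push. Stack: a
  Read 'c': push. Stack: ac
  Read 'd': push. Stack: acd
  Read 'e': push. Stack: acde
Final stack: "acde" (length 4)

4


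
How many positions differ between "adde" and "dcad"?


Comparing "adde" and "dcad" position by position:
  Position 0: 'a' vs 'd' => DIFFER
  Position 1: 'd' vs 'c' => DIFFER
  Position 2: 'd' vs 'a' => DIFFER
  Position 3: 'e' vs 'd' => DIFFER
Positions that differ: 4

4


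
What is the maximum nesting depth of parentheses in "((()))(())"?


Input: "((()))(())"
Tracking depth:
  Position 0 '(': depth becomes 1
  Position 1 '(': depth becomes 2
  Position 2 '(': depth becomes 3
  Position 3 ')': depth becomes 2
  Position 4 ')': depth becomes 1
  Position 5 ')': depth becomes 0
  Position 6 '(': depth becomes 1
  Position 7 '(': depth becomes 2
  Position 8 ')': depth becomes 1
  Position 9 ')': depth becomes 0
Maximum depth reached: 3

3


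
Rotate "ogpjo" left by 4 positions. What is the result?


Input: "ogpjo", rotate left by 4
First 4 characters: "ogpj"
Remaining characters: "o"
Concatenate remaining + first: "o" + "ogpj" = "oogpj"

oogpj


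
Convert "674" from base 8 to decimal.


Input: "674" in base 8
Positional expansion:
  Digit '6' (value 6) x 8^2 = 384
  Digit '7' (value 7) x 8^1 = 56
  Digit '4' (value 4) x 8^0 = 4
Sum = 444

444


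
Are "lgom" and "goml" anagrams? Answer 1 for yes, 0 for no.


Strings: "lgom", "goml"
Sorted first:  glmo
Sorted second: glmo
Sorted forms match => anagrams

1


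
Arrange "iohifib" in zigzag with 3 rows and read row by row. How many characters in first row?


Zigzag "iohifib" into 3 rows:
Placing characters:
  'i' => row 0
  'o' => row 1
  'h' => row 2
  'i' => row 1
  'f' => row 0
  'i' => row 1
  'b' => row 2
Rows:
  Row 0: "if"
  Row 1: "oii"
  Row 2: "hb"
First row length: 2

2


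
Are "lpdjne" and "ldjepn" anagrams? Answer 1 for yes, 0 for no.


Strings: "lpdjne", "ldjepn"
Sorted first:  dejlnp
Sorted second: dejlnp
Sorted forms match => anagrams

1


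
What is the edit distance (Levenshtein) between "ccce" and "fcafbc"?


Computing edit distance: "ccce" -> "fcafbc"
DP table:
           f    c    a    f    b    c
      0    1    2    3    4    5    6
  c   1    1    1    2    3    4    5
  c   2    2    1    2    3    4    4
  c   3    3    2    2    3    4    4
  e   4    4    3    3    3    4    5
Edit distance = dp[4][6] = 5

5


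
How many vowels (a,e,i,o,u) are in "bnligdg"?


Input: bnligdg
Checking each character:
  'b' at position 0: consonant
  'n' at position 1: consonant
  'l' at position 2: consonant
  'i' at position 3: vowel (running total: 1)
  'g' at position 4: consonant
  'd' at position 5: consonant
  'g' at position 6: consonant
Total vowels: 1

1


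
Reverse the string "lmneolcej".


Input: lmneolcej
Reading characters right to left:
  Position 8: 'j'
  Position 7: 'e'
  Position 6: 'c'
  Position 5: 'l'
  Position 4: 'o'
  Position 3: 'e'
  Position 2: 'n'
  Position 1: 'm'
  Position 0: 'l'
Reversed: jecloenml

jecloenml


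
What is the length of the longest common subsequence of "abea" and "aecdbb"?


LCS of "abea" and "aecdbb"
DP table:
           a    e    c    d    b    b
      0    0    0    0    0    0    0
  a   0    1    1    1    1    1    1
  b   0    1    1    1    1    2    2
  e   0    1    2    2    2    2    2
  a   0    1    2    2    2    2    2
LCS length = dp[4][6] = 2

2


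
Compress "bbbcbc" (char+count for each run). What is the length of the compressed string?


Input: bbbcbc
Runs:
  'b' x 3 => "b3"
  'c' x 1 => "c1"
  'b' x 1 => "b1"
  'c' x 1 => "c1"
Compressed: "b3c1b1c1"
Compressed length: 8

8


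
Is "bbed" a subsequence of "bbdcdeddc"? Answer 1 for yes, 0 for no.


Check if "bbed" is a subsequence of "bbdcdeddc"
Greedy scan:
  Position 0 ('b'): matches sub[0] = 'b'
  Position 1 ('b'): matches sub[1] = 'b'
  Position 2 ('d'): no match needed
  Position 3 ('c'): no match needed
  Position 4 ('d'): no match needed
  Position 5 ('e'): matches sub[2] = 'e'
  Position 6 ('d'): matches sub[3] = 'd'
  Position 7 ('d'): no match needed
  Position 8 ('c'): no match needed
All 4 characters matched => is a subsequence

1


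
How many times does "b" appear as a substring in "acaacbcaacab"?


Searching for "b" in "acaacbcaacab"
Scanning each position:
  Position 0: "a" => no
  Position 1: "c" => no
  Position 2: "a" => no
  Position 3: "a" => no
  Position 4: "c" => no
  Position 5: "b" => MATCH
  Position 6: "c" => no
  Position 7: "a" => no
  Position 8: "a" => no
  Position 9: "c" => no
  Position 10: "a" => no
  Position 11: "b" => MATCH
Total occurrences: 2

2


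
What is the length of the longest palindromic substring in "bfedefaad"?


Input: "bfedefaad"
Checking substrings for palindromes:
  [1:6] "fedef" (len 5) => palindrome
  [2:5] "ede" (len 3) => palindrome
  [6:8] "aa" (len 2) => palindrome
Longest palindromic substring: "fedef" with length 5

5


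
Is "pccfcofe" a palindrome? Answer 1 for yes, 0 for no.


Input: pccfcofe
Reversed: efocfccp
  Compare pos 0 ('p') with pos 7 ('e'): MISMATCH
  Compare pos 1 ('c') with pos 6 ('f'): MISMATCH
  Compare pos 2 ('c') with pos 5 ('o'): MISMATCH
  Compare pos 3 ('f') with pos 4 ('c'): MISMATCH
Result: not a palindrome

0


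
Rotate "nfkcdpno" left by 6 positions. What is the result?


Input: "nfkcdpno", rotate left by 6
First 6 characters: "nfkcdp"
Remaining characters: "no"
Concatenate remaining + first: "no" + "nfkcdp" = "nonfkcdp"

nonfkcdp


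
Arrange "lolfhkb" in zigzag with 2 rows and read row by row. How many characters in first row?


Zigzag "lolfhkb" into 2 rows:
Placing characters:
  'l' => row 0
  'o' => row 1
  'l' => row 0
  'f' => row 1
  'h' => row 0
  'k' => row 1
  'b' => row 0
Rows:
  Row 0: "llhb"
  Row 1: "ofk"
First row length: 4

4


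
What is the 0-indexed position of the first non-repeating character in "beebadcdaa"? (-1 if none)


Input: beebadcdaa
Character frequencies:
  'a': 3
  'b': 2
  'c': 1
  'd': 2
  'e': 2
Scanning left to right for freq == 1:
  Position 0 ('b'): freq=2, skip
  Position 1 ('e'): freq=2, skip
  Position 2 ('e'): freq=2, skip
  Position 3 ('b'): freq=2, skip
  Position 4 ('a'): freq=3, skip
  Position 5 ('d'): freq=2, skip
  Position 6 ('c'): unique! => answer = 6

6


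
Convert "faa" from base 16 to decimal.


Input: "faa" in base 16
Positional expansion:
  Digit 'f' (value 15) x 16^2 = 3840
  Digit 'a' (value 10) x 16^1 = 160
  Digit 'a' (value 10) x 16^0 = 10
Sum = 4010

4010


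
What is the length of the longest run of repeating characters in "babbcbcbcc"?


Input: "babbcbcbcc"
Scanning for longest run:
  Position 1 ('a'): new char, reset run to 1
  Position 2 ('b'): new char, reset run to 1
  Position 3 ('b'): continues run of 'b', length=2
  Position 4 ('c'): new char, reset run to 1
  Position 5 ('b'): new char, reset run to 1
  Position 6 ('c'): new char, reset run to 1
  Position 7 ('b'): new char, reset run to 1
  Position 8 ('c'): new char, reset run to 1
  Position 9 ('c'): continues run of 'c', length=2
Longest run: 'b' with length 2

2


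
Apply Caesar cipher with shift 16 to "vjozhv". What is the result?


Caesar cipher: shift "vjozhv" by 16
  'v' (pos 21) + 16 = pos 11 = 'l'
  'j' (pos 9) + 16 = pos 25 = 'z'
  'o' (pos 14) + 16 = pos 4 = 'e'
  'z' (pos 25) + 16 = pos 15 = 'p'
  'h' (pos 7) + 16 = pos 23 = 'x'
  'v' (pos 21) + 16 = pos 11 = 'l'
Result: lzepxl

lzepxl


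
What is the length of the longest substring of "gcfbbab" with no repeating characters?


Input: "gcfbbab"
Sliding window (track last position of each char):
  Position 0 ('g'): window [0,0] length 1 -- new best
  Position 1 ('c'): window [0,1] length 2 -- new best
  Position 2 ('f'): window [0,2] length 3 -- new best
  Position 3 ('b'): window [0,3] length 4 -- new best
  Position 4 ('b'): repeat (last at 3), move window start to 4
  Position 4 ('b'): window [4,4] length 1
  Position 5 ('a'): window [4,5] length 2
  Position 6 ('b'): repeat (last at 4), move window start to 5
  Position 6 ('b'): window [5,6] length 2
Longest substring with no repeats: "gcfb" with length 4

4


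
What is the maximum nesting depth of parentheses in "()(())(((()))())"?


Input: "()(())(((()))())"
Tracking depth:
  Position 0 '(': depth becomes 1
  Position 1 ')': depth becomes 0
  Position 2 '(': depth becomes 1
  Position 3 '(': depth becomes 2
  Position 4 ')': depth becomes 1
  Position 5 ')': depth becomes 0
  Position 6 '(': depth becomes 1
  Position 7 '(': depth becomes 2
  Position 8 '(': depth becomes 3
  Position 9 '(': depth becomes 4
  Position 10 ')': depth becomes 3
  Position 11 ')': depth becomes 2
  Position 12 ')': depth becomes 1
  Position 13 '(': depth becomes 2
  Position 14 ')': depth becomes 1
  Position 15 ')': depth becomes 0
Maximum depth reached: 4

4


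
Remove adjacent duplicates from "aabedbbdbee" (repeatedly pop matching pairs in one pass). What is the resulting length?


Input: aabedbbdbee
Stack-based adjacent duplicate removal:
  Read 'a': push. Stack: a
  Read 'a': matches stack top 'a' => pop. Stack: (empty)
  Read 'b': push. Stack: b
  Read 'e': push. Stack: be
  Read 'd': push. Stack: bed
  Read 'b': push. Stack: bedb
  Read 'b': matches stack top 'b' => pop. Stack: bed
  Read 'd': matches stack top 'd' => pop. Stack: be
  Read 'b': push. Stack: beb
  Read 'e': push. Stack: bebe
  Read 'e': matches stack top 'e' => pop. Stack: beb
Final stack: "beb" (length 3)

3


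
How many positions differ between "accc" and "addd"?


Comparing "accc" and "addd" position by position:
  Position 0: 'a' vs 'a' => same
  Position 1: 'c' vs 'd' => DIFFER
  Position 2: 'c' vs 'd' => DIFFER
  Position 3: 'c' vs 'd' => DIFFER
Positions that differ: 3

3


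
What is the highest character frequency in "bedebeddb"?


Input: bedebeddb
Character counts:
  'b': 3
  'd': 3
  'e': 3
Maximum frequency: 3

3


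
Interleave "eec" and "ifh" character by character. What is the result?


Interleaving "eec" and "ifh":
  Position 0: 'e' from first, 'i' from second => "ei"
  Position 1: 'e' from first, 'f' from second => "ef"
  Position 2: 'c' from first, 'h' from second => "ch"
Result: eiefch

eiefch


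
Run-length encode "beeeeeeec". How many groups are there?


Input: beeeeeeec
Scanning for consecutive runs:
  Group 1: 'b' x 1 (positions 0-0)
  Group 2: 'e' x 7 (positions 1-7)
  Group 3: 'c' x 1 (positions 8-8)
Total groups: 3

3


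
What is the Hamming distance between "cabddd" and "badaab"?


Comparing "cabddd" and "badaab" position by position:
  Position 0: 'c' vs 'b' => differ
  Position 1: 'a' vs 'a' => same
  Position 2: 'b' vs 'd' => differ
  Position 3: 'd' vs 'a' => differ
  Position 4: 'd' vs 'a' => differ
  Position 5: 'd' vs 'b' => differ
Total differences (Hamming distance): 5

5


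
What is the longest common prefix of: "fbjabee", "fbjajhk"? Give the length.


Words: fbjabee, fbjajhk
  Position 0: all 'f' => match
  Position 1: all 'b' => match
  Position 2: all 'j' => match
  Position 3: all 'a' => match
  Position 4: ('b', 'j') => mismatch, stop
LCP = "fbja" (length 4)

4


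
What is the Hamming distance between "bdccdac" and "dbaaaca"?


Comparing "bdccdac" and "dbaaaca" position by position:
  Position 0: 'b' vs 'd' => differ
  Position 1: 'd' vs 'b' => differ
  Position 2: 'c' vs 'a' => differ
  Position 3: 'c' vs 'a' => differ
  Position 4: 'd' vs 'a' => differ
  Position 5: 'a' vs 'c' => differ
  Position 6: 'c' vs 'a' => differ
Total differences (Hamming distance): 7

7


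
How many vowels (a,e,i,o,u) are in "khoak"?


Input: khoak
Checking each character:
  'k' at position 0: consonant
  'h' at position 1: consonant
  'o' at position 2: vowel (running total: 1)
  'a' at position 3: vowel (running total: 2)
  'k' at position 4: consonant
Total vowels: 2

2


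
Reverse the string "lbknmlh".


Input: lbknmlh
Reading characters right to left:
  Position 6: 'h'
  Position 5: 'l'
  Position 4: 'm'
  Position 3: 'n'
  Position 2: 'k'
  Position 1: 'b'
  Position 0: 'l'
Reversed: hlmnkbl

hlmnkbl


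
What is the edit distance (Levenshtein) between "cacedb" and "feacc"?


Computing edit distance: "cacedb" -> "feacc"
DP table:
           f    e    a    c    c
      0    1    2    3    4    5
  c   1    1    2    3    3    4
  a   2    2    2    2    3    4
  c   3    3    3    3    2    3
  e   4    4    3    4    3    3
  d   5    5    4    4    4    4
  b   6    6    5    5    5    5
Edit distance = dp[6][5] = 5

5


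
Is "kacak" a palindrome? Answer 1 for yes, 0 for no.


Input: kacak
Reversed: kacak
  Compare pos 0 ('k') with pos 4 ('k'): match
  Compare pos 1 ('a') with pos 3 ('a'): match
Result: palindrome

1


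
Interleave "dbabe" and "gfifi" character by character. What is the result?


Interleaving "dbabe" and "gfifi":
  Position 0: 'd' from first, 'g' from second => "dg"
  Position 1: 'b' from first, 'f' from second => "bf"
  Position 2: 'a' from first, 'i' from second => "ai"
  Position 3: 'b' from first, 'f' from second => "bf"
  Position 4: 'e' from first, 'i' from second => "ei"
Result: dgbfaibfei

dgbfaibfei


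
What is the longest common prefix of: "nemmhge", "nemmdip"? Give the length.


Words: nemmhge, nemmdip
  Position 0: all 'n' => match
  Position 1: all 'e' => match
  Position 2: all 'm' => match
  Position 3: all 'm' => match
  Position 4: ('h', 'd') => mismatch, stop
LCP = "nemm" (length 4)

4


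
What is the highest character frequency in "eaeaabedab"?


Input: eaeaabedab
Character counts:
  'a': 4
  'b': 2
  'd': 1
  'e': 3
Maximum frequency: 4

4


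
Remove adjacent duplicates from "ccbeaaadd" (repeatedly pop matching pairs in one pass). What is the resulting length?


Input: ccbeaaadd
Stack-based adjacent duplicate removal:
  Read 'c': push. Stack: c
  Read 'c': matches stack top 'c' => pop. Stack: (empty)
  Read 'b': push. Stack: b
  Read 'e': push. Stack: be
  Read 'a': push. Stack: bea
  Read 'a': matches stack top 'a' => pop. Stack: be
  Read 'a': push. Stack: bea
  Read 'd': push. Stack: bead
  Read 'd': matches stack top 'd' => pop. Stack: bea
Final stack: "bea" (length 3)

3


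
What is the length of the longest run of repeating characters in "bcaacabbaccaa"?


Input: "bcaacabbaccaa"
Scanning for longest run:
  Position 1 ('c'): new char, reset run to 1
  Position 2 ('a'): new char, reset run to 1
  Position 3 ('a'): continues run of 'a', length=2
  Position 4 ('c'): new char, reset run to 1
  Position 5 ('a'): new char, reset run to 1
  Position 6 ('b'): new char, reset run to 1
  Position 7 ('b'): continues run of 'b', length=2
  Position 8 ('a'): new char, reset run to 1
  Position 9 ('c'): new char, reset run to 1
  Position 10 ('c'): continues run of 'c', length=2
  Position 11 ('a'): new char, reset run to 1
  Position 12 ('a'): continues run of 'a', length=2
Longest run: 'a' with length 2

2


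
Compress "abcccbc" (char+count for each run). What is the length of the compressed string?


Input: abcccbc
Runs:
  'a' x 1 => "a1"
  'b' x 1 => "b1"
  'c' x 3 => "c3"
  'b' x 1 => "b1"
  'c' x 1 => "c1"
Compressed: "a1b1c3b1c1"
Compressed length: 10

10


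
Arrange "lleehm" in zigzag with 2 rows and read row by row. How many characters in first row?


Zigzag "lleehm" into 2 rows:
Placing characters:
  'l' => row 0
  'l' => row 1
  'e' => row 0
  'e' => row 1
  'h' => row 0
  'm' => row 1
Rows:
  Row 0: "leh"
  Row 1: "lem"
First row length: 3

3


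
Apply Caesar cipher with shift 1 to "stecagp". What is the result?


Caesar cipher: shift "stecagp" by 1
  's' (pos 18) + 1 = pos 19 = 't'
  't' (pos 19) + 1 = pos 20 = 'u'
  'e' (pos 4) + 1 = pos 5 = 'f'
  'c' (pos 2) + 1 = pos 3 = 'd'
  'a' (pos 0) + 1 = pos 1 = 'b'
  'g' (pos 6) + 1 = pos 7 = 'h'
  'p' (pos 15) + 1 = pos 16 = 'q'
Result: tufdbhq

tufdbhq


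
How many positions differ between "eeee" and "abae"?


Comparing "eeee" and "abae" position by position:
  Position 0: 'e' vs 'a' => DIFFER
  Position 1: 'e' vs 'b' => DIFFER
  Position 2: 'e' vs 'a' => DIFFER
  Position 3: 'e' vs 'e' => same
Positions that differ: 3

3
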